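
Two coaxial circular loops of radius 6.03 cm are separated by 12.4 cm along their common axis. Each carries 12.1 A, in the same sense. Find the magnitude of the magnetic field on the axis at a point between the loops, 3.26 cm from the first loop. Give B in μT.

Each loop contributes B = μ₀IR²/[2(R²+z²)^(3/2)] on the axis, with z measured from that loop.
Loop 1 (z = 0.0326 m): B₁ = 8.58×10⁻⁵ T. Loop 2 (z = 0.0914 m): B₂ = 2.11×10⁻⁵ T.
The fields add: B = B₁ + B₂ = 1.07×10⁻⁴ T.

B ≈ 107 μT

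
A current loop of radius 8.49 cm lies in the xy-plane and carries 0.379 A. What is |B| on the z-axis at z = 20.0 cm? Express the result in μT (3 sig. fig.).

B ≈ 0.167 μT

On the axis of a circular loop, B = μ₀IR² / [2(R²+z²)^(3/2)].
R² + z² = (0.0849)² + (0.2)² = 0.04721 m², and (R²+z²)^(3/2) = 1.03×10⁻² m³.
B = (4π×10⁻⁷ × 0.379 × 0.007208) / (2 × 1.03×10⁻²) = 1.67×10⁻⁷ T.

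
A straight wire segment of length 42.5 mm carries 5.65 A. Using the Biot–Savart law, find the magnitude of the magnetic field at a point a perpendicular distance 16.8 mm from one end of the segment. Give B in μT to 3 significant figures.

For a finite straight segment, B = (μ₀I/4πd)(sinθ₁ + sinθ₂), where θ₁, θ₂ are the angles from the perpendicular to each end.
The perpendicular foot is at one end, so the two end-offsets along the wire are 0 and L = 0.0425 m.
sinθ₁ = 0/√(0²+0.0168²) = 0.0000; sinθ₂ = 0.0425/√(0.0425²+0.0168²) = 0.9300.
B = (4π×10⁻⁷ × 5.65) / (4π × 0.0168) × (0.0000 + 0.9300) = 3.13×10⁻⁵ T.

B ≈ 31.3 μT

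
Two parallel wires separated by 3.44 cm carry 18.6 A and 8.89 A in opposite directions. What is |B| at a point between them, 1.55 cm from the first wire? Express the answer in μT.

B ≈ 334 μT

Each long wire gives B = μ₀I/(2πd). Distances are d₁ = 0.0155 m and d₂ = 0.0189 m.
B₁ = 2.40×10⁻⁴ T, B₂ = 9.41×10⁻⁵ T.
Between antiparallel currents both contributions point the same way, so they add. B = B₁ + B₂ = 2.40×10⁻⁴ + 9.41×10⁻⁵ = 3.34×10⁻⁴ T.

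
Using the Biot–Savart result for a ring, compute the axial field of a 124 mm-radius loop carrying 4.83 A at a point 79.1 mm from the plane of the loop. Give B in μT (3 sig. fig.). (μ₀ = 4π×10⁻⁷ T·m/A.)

On the axis of a circular loop, B = μ₀IR² / [2(R²+z²)^(3/2)].
R² + z² = (0.124)² + (0.0791)² = 0.02163 m², and (R²+z²)^(3/2) = 3.18×10⁻³ m³.
B = (4π×10⁻⁷ × 4.83 × 0.01538) / (2 × 3.18×10⁻³) = 1.47×10⁻⁵ T.

B ≈ 14.7 μT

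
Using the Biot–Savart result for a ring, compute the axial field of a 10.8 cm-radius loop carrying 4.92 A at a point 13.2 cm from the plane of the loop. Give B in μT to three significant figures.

B ≈ 7.27 μT

On the axis of a circular loop, B = μ₀IR² / [2(R²+z²)^(3/2)].
R² + z² = (0.108)² + (0.132)² = 0.02909 m², and (R²+z²)^(3/2) = 4.96×10⁻³ m³.
B = (4π×10⁻⁷ × 4.92 × 0.01166) / (2 × 4.96×10⁻³) = 7.27×10⁻⁶ T.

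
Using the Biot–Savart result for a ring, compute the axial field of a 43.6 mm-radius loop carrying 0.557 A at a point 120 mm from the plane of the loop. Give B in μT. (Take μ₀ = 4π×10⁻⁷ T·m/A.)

B ≈ 0.320 μT

On the axis of a circular loop, B = μ₀IR² / [2(R²+z²)^(3/2)].
R² + z² = (0.0436)² + (0.12)² = 0.0163 m², and (R²+z²)^(3/2) = 2.08×10⁻³ m³.
B = (4π×10⁻⁷ × 0.557 × 0.001901) / (2 × 2.08×10⁻³) = 3.20×10⁻⁷ T.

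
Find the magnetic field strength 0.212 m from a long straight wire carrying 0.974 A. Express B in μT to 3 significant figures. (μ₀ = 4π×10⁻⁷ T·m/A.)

B ≈ 0.919 μT

For an infinitely long straight wire, B = μ₀I/(2πd).
B = (4π×10⁻⁷ × 0.974) / (2π × 0.212) = 9.19×10⁻⁷ T.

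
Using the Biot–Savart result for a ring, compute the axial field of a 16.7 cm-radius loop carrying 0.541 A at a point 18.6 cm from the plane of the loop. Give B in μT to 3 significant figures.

B ≈ 0.607 μT

On the axis of a circular loop, B = μ₀IR² / [2(R²+z²)^(3/2)].
R² + z² = (0.167)² + (0.186)² = 0.06249 m², and (R²+z²)^(3/2) = 1.56×10⁻² m³.
B = (4π×10⁻⁷ × 0.541 × 0.02789) / (2 × 1.56×10⁻²) = 6.07×10⁻⁷ T.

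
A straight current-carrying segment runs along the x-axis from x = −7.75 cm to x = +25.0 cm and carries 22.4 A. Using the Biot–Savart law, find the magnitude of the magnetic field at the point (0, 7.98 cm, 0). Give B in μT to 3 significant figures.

For a finite straight segment, B = (μ₀I/4πd)(sinθ₁ + sinθ₂), where θ₁, θ₂ are the angles from the perpendicular to each end.
The perpendicular distance is d = 0.0798 m; the end-offsets along the wire are a = 0.0775 m and b = 0.25 m.
sinθ₁ = 0.0775/√(0.0775²+0.0798²) = 0.6967; sinθ₂ = 0.25/√(0.25²+0.0798²) = 0.9526.
B = (4π×10⁻⁷ × 22.4) / (4π × 0.0798) × (0.6967 + 0.9526) = 4.63×10⁻⁵ T.

B ≈ 46.3 μT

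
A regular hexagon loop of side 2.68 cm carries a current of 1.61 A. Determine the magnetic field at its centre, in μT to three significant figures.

B ≈ 41.6 μT

Each side is a finite straight segment at perpendicular distance d = a/(2 tan(π/6)) = 0.02321 m from the centre, with end-angles ±π/6.
One side contributes B₁ = (μ₀I/4πd)·2 sin(π/6) = 6.94×10⁻⁶ T.
All 6 sides add in the same direction: B = 6 × 6.94×10⁻⁶ = 4.16×10⁻⁵ T.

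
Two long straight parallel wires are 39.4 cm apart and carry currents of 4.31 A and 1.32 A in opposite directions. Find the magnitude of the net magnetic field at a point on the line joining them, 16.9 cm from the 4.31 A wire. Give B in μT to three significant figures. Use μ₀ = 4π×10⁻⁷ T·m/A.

Each long wire gives B = μ₀I/(2πd). Distances are d₁ = 0.169 m and d₂ = 0.225 m.
B₁ = 5.10×10⁻⁶ T, B₂ = 1.17×10⁻⁶ T.
Between antiparallel currents both contributions point the same way, so they add. B = B₁ + B₂ = 5.10×10⁻⁶ + 1.17×10⁻⁶ = 6.27×10⁻⁶ T.

B ≈ 6.27 μT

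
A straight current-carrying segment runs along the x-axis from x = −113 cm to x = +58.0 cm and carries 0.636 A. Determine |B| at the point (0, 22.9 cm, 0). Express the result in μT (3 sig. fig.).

For a finite straight segment, B = (μ₀I/4πd)(sinθ₁ + sinθ₂), where θ₁, θ₂ are the angles from the perpendicular to each end.
The perpendicular distance is d = 0.229 m; the end-offsets along the wire are a = 1.13 m and b = 0.58 m.
sinθ₁ = 1.13/√(1.13²+0.229²) = 0.9801; sinθ₂ = 0.58/√(0.58²+0.229²) = 0.9301.
B = (4π×10⁻⁷ × 0.636) / (4π × 0.229) × (0.9801 + 0.9301) = 5.31×10⁻⁷ T.

B ≈ 0.531 μT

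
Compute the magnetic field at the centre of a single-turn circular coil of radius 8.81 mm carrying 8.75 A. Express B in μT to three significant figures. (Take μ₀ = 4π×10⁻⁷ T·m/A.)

At the centre of a circular loop the Biot–Savart law gives B = μ₀I/(2R).
B = (4π×10⁻⁷ × 8.75) / (2 × 0.00881) = 6.24×10⁻⁴ T.

B ≈ 624 μT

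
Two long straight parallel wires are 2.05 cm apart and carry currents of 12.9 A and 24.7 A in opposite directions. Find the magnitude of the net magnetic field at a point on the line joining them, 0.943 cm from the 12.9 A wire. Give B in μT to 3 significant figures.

Each long wire gives B = μ₀I/(2πd). Distances are d₁ = 0.00943 m and d₂ = 0.01107 m.
B₁ = 2.74×10⁻⁴ T, B₂ = 4.46×10⁻⁴ T.
Between antiparallel currents both contributions point the same way, so they add. B = B₁ + B₂ = 2.74×10⁻⁴ + 4.46×10⁻⁴ = 7.20×10⁻⁴ T.

B ≈ 720 μT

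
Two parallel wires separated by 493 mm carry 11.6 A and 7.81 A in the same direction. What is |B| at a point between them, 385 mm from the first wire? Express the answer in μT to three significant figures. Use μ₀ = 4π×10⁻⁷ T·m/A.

B ≈ 8.44 μT

Each long wire gives B = μ₀I/(2πd). Distances are d₁ = 0.385 m and d₂ = 0.108 m.
B₁ = 6.03×10⁻⁶ T, B₂ = 1.45×10⁻⁵ T.
Between parallel currents the two contributions point in opposite directions, so they subtract. B = |B₁ − B₂| = |6.03×10⁻⁶ − 1.45×10⁻⁵| = 8.44×10⁻⁶ T.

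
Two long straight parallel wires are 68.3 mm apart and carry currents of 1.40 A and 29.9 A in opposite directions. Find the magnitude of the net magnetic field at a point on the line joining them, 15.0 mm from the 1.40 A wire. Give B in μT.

B ≈ 131 μT

Each long wire gives B = μ₀I/(2πd). Distances are d₁ = 0.015 m and d₂ = 0.0533 m.
B₁ = 1.87×10⁻⁵ T, B₂ = 1.12×10⁻⁴ T.
Between antiparallel currents both contributions point the same way, so they add. B = B₁ + B₂ = 1.87×10⁻⁵ + 1.12×10⁻⁴ = 1.31×10⁻⁴ T.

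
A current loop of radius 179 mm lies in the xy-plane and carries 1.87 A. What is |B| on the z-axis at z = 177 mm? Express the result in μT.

B ≈ 2.36 μT

On the axis of a circular loop, B = μ₀IR² / [2(R²+z²)^(3/2)].
R² + z² = (0.179)² + (0.177)² = 0.06337 m², and (R²+z²)^(3/2) = 1.60×10⁻² m³.
B = (4π×10⁻⁷ × 1.87 × 0.03204) / (2 × 1.60×10⁻²) = 2.36×10⁻⁶ T.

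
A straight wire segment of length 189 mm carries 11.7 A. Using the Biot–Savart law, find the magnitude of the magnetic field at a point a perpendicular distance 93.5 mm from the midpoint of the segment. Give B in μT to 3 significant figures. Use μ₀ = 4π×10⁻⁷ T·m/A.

For a finite straight segment, B = (μ₀I/4πd)(sinθ₁ + sinθ₂), where θ₁, θ₂ are the angles from the perpendicular to each end.
The perpendicular from the point meets the wire at its midpoint, so each end is L/2 = 0.0945 m away along the wire.
sinθ₁ = 0.0945/√(0.0945²+0.0935²) = 0.7109; sinθ₂ = 0.0945/√(0.0945²+0.0935²) = 0.7109.
B = (4π×10⁻⁷ × 11.7) / (4π × 0.0935) × (0.7109 + 0.7109) = 1.78×10⁻⁵ T.

B ≈ 17.8 μT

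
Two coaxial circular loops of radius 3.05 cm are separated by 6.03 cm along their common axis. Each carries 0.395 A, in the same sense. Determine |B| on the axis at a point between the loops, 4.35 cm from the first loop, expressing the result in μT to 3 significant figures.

Each loop contributes B = μ₀IR²/[2(R²+z²)^(3/2)] on the axis, with z measured from that loop.
Loop 1 (z = 0.0435 m): B₁ = 1.54×10⁻⁶ T. Loop 2 (z = 0.0168 m): B₂ = 5.47×10⁻⁶ T.
The fields add: B = B₁ + B₂ = 7.01×10⁻⁶ T.

B ≈ 7.01 μT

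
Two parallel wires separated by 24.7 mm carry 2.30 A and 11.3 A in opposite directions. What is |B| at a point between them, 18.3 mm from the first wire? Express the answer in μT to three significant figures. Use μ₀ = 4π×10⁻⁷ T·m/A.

Each long wire gives B = μ₀I/(2πd). Distances are d₁ = 0.0183 m and d₂ = 0.0064 m.
B₁ = 2.51×10⁻⁵ T, B₂ = 3.53×10⁻⁴ T.
Between antiparallel currents both contributions point the same way, so they add. B = B₁ + B₂ = 2.51×10⁻⁵ + 3.53×10⁻⁴ = 3.78×10⁻⁴ T.

B ≈ 378 μT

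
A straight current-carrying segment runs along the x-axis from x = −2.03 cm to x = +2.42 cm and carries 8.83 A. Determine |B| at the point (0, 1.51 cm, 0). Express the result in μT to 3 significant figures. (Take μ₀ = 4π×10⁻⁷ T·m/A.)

For a finite straight segment, B = (μ₀I/4πd)(sinθ₁ + sinθ₂), where θ₁, θ₂ are the angles from the perpendicular to each end.
The perpendicular distance is d = 0.0151 m; the end-offsets along the wire are a = 0.0203 m and b = 0.0242 m.
sinθ₁ = 0.0203/√(0.0203²+0.0151²) = 0.8024; sinθ₂ = 0.0242/√(0.0242²+0.0151²) = 0.8484.
B = (4π×10⁻⁷ × 8.83) / (4π × 0.0151) × (0.8024 + 0.8484) = 9.65×10⁻⁵ T.

B ≈ 96.5 μT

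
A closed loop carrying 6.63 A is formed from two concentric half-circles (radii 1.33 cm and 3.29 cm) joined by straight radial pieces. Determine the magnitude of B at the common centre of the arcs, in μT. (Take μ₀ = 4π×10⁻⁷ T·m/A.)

B ≈ 93.3 μT

The radial connectors point toward the centre, so dl × r̂ = 0 and they contribute nothing.
Each semicircle gives μ₀I/(4R): inner arc 1.57×10⁻⁴ T, outer arc 6.33×10⁻⁵ T.
The two arcs carry current in opposite angular senses, so their fields oppose: B = |1.57×10⁻⁴ − 6.33×10⁻⁵| = 9.33×10⁻⁵ T.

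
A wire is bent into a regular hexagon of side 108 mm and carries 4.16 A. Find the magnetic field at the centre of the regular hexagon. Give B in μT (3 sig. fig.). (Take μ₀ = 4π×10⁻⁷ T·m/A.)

B ≈ 26.7 μT

Each side is a finite straight segment at perpendicular distance d = a/(2 tan(π/6)) = 0.09353 m from the centre, with end-angles ±π/6.
One side contributes B₁ = (μ₀I/4πd)·2 sin(π/6) = 4.45×10⁻⁶ T.
All 6 sides add in the same direction: B = 6 × 4.45×10⁻⁶ = 2.67×10⁻⁵ T.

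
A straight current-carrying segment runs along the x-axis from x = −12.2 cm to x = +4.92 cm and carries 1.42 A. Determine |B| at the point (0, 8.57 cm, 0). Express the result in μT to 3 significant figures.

For a finite straight segment, B = (μ₀I/4πd)(sinθ₁ + sinθ₂), where θ₁, θ₂ are the angles from the perpendicular to each end.
The perpendicular distance is d = 0.0857 m; the end-offsets along the wire are a = 0.122 m and b = 0.0492 m.
sinθ₁ = 0.122/√(0.122²+0.0857²) = 0.8183; sinθ₂ = 0.0492/√(0.0492²+0.0857²) = 0.4979.
B = (4π×10⁻⁷ × 1.42) / (4π × 0.0857) × (0.8183 + 0.4979) = 2.18×10⁻⁶ T.

B ≈ 2.18 μT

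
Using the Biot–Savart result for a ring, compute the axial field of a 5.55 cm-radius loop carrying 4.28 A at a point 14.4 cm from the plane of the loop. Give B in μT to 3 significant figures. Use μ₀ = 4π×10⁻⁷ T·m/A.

B ≈ 2.25 μT

On the axis of a circular loop, B = μ₀IR² / [2(R²+z²)^(3/2)].
R² + z² = (0.0555)² + (0.144)² = 0.02382 m², and (R²+z²)^(3/2) = 3.68×10⁻³ m³.
B = (4π×10⁻⁷ × 4.28 × 0.00308) / (2 × 3.68×10⁻³) = 2.25×10⁻⁶ T.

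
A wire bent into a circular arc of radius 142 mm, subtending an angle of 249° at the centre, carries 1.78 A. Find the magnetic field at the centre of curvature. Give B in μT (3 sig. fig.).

The Biot–Savart field of a circular arc at its centre is B = μ₀Iφ/(4πR), with φ = 4.346 rad.
B = (4π×10⁻⁷ × 1.78 × 4.346) / (4π × 0.142) = 5.45×10⁻⁶ T.

B ≈ 5.45 μT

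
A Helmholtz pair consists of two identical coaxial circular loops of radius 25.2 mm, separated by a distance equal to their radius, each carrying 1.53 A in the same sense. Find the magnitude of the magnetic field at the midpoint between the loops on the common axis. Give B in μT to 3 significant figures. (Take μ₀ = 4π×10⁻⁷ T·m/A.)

Each loop contributes B = μ₀IR²/[2(R²+z²)^(3/2)] on the axis, with z measured from that loop.
Loop 1 (z = 0.0126 m): B₁ = 2.73×10⁻⁵ T. Loop 2 (z = 0.0126 m): B₂ = 2.73×10⁻⁵ T.
The fields add: B = B₁ + B₂ = 5.46×10⁻⁵ T.

B ≈ 54.6 μT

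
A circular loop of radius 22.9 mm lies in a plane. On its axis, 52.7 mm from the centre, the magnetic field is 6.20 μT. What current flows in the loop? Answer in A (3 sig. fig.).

I ≈ 3.57 A

On the axis of a loop, B = μ₀IR²/[2(R²+z²)^(3/2)], so I = 2B(R²+z²)^(3/2)/(μ₀R²).
R² + z² = 0.0005244 + 0.002777 = 0.003302 m²; raised to 3/2 gives 1.90×10⁻⁴ m³.
I = 2 × 6.20×10⁻⁶ × 1.90×10⁻⁴ / (1.26×10⁻⁶ × 0.0005244) = 3.57 A.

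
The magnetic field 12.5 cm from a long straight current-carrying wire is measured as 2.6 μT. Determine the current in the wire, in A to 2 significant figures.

For a long straight wire B = μ₀I/(2πd), so I = 2πdB/μ₀.
I = 2π × 0.125 × 2.60×10⁻⁶ / (4π×10⁻⁷) = 1.62 A.

I ≈ 1.6 A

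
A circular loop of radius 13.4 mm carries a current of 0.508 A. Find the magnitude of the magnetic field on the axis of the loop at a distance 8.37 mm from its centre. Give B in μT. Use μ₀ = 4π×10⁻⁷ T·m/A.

B ≈ 14.5 μT

On the axis of a circular loop, B = μ₀IR² / [2(R²+z²)^(3/2)].
R² + z² = (0.0134)² + (0.00837)² = 0.0002496 m², and (R²+z²)^(3/2) = 3.94×10⁻⁶ m³.
B = (4π×10⁻⁷ × 0.508 × 0.0001796) / (2 × 3.94×10⁻⁶) = 1.45×10⁻⁵ T.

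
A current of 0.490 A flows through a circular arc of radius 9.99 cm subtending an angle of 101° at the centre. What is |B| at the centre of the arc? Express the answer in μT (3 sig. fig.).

The Biot–Savart field of a circular arc at its centre is B = μ₀Iφ/(4πR), with φ = 1.763 rad.
B = (4π×10⁻⁷ × 0.490 × 1.763) / (4π × 0.0999) = 8.65×10⁻⁷ T.

B ≈ 0.865 μT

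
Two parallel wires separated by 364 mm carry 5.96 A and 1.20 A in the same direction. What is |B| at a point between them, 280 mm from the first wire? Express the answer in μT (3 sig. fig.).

Each long wire gives B = μ₀I/(2πd). Distances are d₁ = 0.28 m and d₂ = 0.084 m.
B₁ = 4.26×10⁻⁶ T, B₂ = 2.86×10⁻⁶ T.
Between parallel currents the two contributions point in opposite directions, so they subtract. B = |B₁ − B₂| = |4.26×10⁻⁶ − 2.86×10⁻⁶| = 1.40×10⁻⁶ T.

B ≈ 1.40 μT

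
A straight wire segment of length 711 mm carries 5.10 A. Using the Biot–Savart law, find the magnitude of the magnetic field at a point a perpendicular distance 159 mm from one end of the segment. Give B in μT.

For a finite straight segment, B = (μ₀I/4πd)(sinθ₁ + sinθ₂), where θ₁, θ₂ are the angles from the perpendicular to each end.
The perpendicular foot is at one end, so the two end-offsets along the wire are 0 and L = 0.711 m.
sinθ₁ = 0/√(0²+0.159²) = 0.0000; sinθ₂ = 0.711/√(0.711²+0.159²) = 0.9759.
B = (4π×10⁻⁷ × 5.10) / (4π × 0.159) × (0.0000 + 0.9759) = 3.13×10⁻⁶ T.

B ≈ 3.13 μT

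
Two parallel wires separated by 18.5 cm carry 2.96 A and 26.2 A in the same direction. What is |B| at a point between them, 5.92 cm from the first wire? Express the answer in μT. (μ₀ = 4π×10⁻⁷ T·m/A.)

Each long wire gives B = μ₀I/(2πd). Distances are d₁ = 0.0592 m and d₂ = 0.1258 m.
B₁ = 1.00×10⁻⁵ T, B₂ = 4.17×10⁻⁵ T.
Between parallel currents the two contributions point in opposite directions, so they subtract. B = |B₁ − B₂| = |1.00×10⁻⁵ − 4.17×10⁻⁵| = 3.17×10⁻⁵ T.

B ≈ 31.7 μT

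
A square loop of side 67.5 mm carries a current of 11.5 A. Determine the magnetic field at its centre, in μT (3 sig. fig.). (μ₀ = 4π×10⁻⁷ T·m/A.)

B ≈ 193 μT

Each side is a finite straight segment at perpendicular distance d = a/(2 tan(π/4)) = 0.03375 m from the centre, with end-angles ±π/4.
One side contributes B₁ = (μ₀I/4πd)·2 sin(π/4) = 4.82×10⁻⁵ T.
All 4 sides add in the same direction: B = 4 × 4.82×10⁻⁵ = 1.93×10⁻⁴ T.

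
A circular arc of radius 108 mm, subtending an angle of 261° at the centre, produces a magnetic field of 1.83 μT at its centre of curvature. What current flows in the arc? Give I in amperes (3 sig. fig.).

For a circular arc, B = μ₀Iφ/(4πR) with φ in radians; here φ = 4.555 rad.
So I = 4πRB/(μ₀φ) = 4π × 0.108 × 1.83×10⁻⁶ / (4π×10⁻⁷ × 4.555) = 0.434 A.

I ≈ 0.434 A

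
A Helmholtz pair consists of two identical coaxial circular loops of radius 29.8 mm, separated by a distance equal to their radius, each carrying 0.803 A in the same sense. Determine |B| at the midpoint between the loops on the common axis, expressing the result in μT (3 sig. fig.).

Each loop contributes B = μ₀IR²/[2(R²+z²)^(3/2)] on the axis, with z measured from that loop.
Loop 1 (z = 0.0149 m): B₁ = 1.21×10⁻⁵ T. Loop 2 (z = 0.0149 m): B₂ = 1.21×10⁻⁵ T.
The fields add: B = B₁ + B₂ = 2.42×10⁻⁵ T.

B ≈ 24.2 μT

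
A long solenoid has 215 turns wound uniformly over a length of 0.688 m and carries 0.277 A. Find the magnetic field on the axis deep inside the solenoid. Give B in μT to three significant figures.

B ≈ 109 μT

Inside a long solenoid, B = μ₀nI with n = 312.5 turns/m.
B = 4π×10⁻⁷ × 312.5 × 0.277 = 1.09×10⁻⁴ T.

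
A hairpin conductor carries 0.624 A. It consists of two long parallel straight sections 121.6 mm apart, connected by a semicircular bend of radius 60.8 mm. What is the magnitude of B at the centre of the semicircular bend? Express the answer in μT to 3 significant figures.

The semicircular arc contributes B_arc = μ₀I·π/(4πR) = μ₀I/(4R) = 3.22×10⁻⁶ T.
Each semi-infinite lead is at perpendicular distance R = 0.0608 m from the centre, with the perpendicular foot at its near end, so it contributes μ₀I/(4πR); both point the same way, together 2.05×10⁻⁶ T.
Arc and leads all point the same direction: B = 3.22×10⁻⁶ + 2.05×10⁻⁶ = 5.28×10⁻⁶ T.

B ≈ 5.28 μT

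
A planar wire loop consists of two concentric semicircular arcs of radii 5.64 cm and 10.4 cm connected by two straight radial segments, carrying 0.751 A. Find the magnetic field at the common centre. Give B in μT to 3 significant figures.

B ≈ 1.91 μT

The radial connectors point toward the centre, so dl × r̂ = 0 and they contribute nothing.
Each semicircle gives μ₀I/(4R): inner arc 4.18×10⁻⁶ T, outer arc 2.27×10⁻⁶ T.
The two arcs carry current in opposite angular senses, so their fields oppose: B = |4.18×10⁻⁶ − 2.27×10⁻⁶| = 1.91×10⁻⁶ T.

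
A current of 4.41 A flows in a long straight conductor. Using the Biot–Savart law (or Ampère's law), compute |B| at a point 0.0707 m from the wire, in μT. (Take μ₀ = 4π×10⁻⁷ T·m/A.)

For an infinitely long straight wire, B = μ₀I/(2πd).
B = (4π×10⁻⁷ × 4.41) / (2π × 0.0707) = 1.25×10⁻⁵ T.

B ≈ 12.5 μT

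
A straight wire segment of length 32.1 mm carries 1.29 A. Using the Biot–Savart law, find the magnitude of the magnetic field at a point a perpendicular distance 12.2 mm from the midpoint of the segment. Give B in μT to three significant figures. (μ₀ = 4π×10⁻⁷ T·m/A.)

B ≈ 16.8 μT

For a finite straight segment, B = (μ₀I/4πd)(sinθ₁ + sinθ₂), where θ₁, θ₂ are the angles from the perpendicular to each end.
The perpendicular from the point meets the wire at its midpoint, so each end is L/2 = 0.01605 m away along the wire.
sinθ₁ = 0.01605/√(0.01605²+0.0122²) = 0.7961; sinθ₂ = 0.01605/√(0.01605²+0.0122²) = 0.7961.
B = (4π×10⁻⁷ × 1.29) / (4π × 0.0122) × (0.7961 + 0.7961) = 1.68×10⁻⁵ T.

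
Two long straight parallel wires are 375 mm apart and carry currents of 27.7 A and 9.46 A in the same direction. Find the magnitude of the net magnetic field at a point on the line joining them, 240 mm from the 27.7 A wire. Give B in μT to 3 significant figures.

B ≈ 9.07 μT

Each long wire gives B = μ₀I/(2πd). Distances are d₁ = 0.24 m and d₂ = 0.135 m.
B₁ = 2.31×10⁻⁵ T, B₂ = 1.40×10⁻⁵ T.
Between parallel currents the two contributions point in opposite directions, so they subtract. B = |B₁ − B₂| = |2.31×10⁻⁵ − 1.40×10⁻⁵| = 9.07×10⁻⁶ T.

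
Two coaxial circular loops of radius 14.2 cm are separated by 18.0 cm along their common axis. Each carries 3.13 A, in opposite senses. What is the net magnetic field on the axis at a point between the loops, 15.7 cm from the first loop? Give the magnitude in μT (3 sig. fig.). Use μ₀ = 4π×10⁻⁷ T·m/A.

Each loop contributes B = μ₀IR²/[2(R²+z²)^(3/2)] on the axis, with z measured from that loop.
Loop 1 (z = 0.157 m): B₁ = 4.18×10⁻⁶ T. Loop 2 (z = 0.023 m): B₂ = 1.33×10⁻⁵ T.
The fields oppose: B = |B₁ − B₂| = 9.14×10⁻⁶ T.

B ≈ 9.14 μT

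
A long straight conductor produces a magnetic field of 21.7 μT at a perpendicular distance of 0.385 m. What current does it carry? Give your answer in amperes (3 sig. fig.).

I ≈ 41.8 A

For a long straight wire B = μ₀I/(2πd), so I = 2πdB/μ₀.
I = 2π × 0.385 × 2.17×10⁻⁵ / (4π×10⁻⁷) = 41.8 A.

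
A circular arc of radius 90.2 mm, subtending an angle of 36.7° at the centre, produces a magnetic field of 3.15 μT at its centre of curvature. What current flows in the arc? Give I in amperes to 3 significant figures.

I ≈ 4.44 A

For a circular arc, B = μ₀Iφ/(4πR) with φ in radians; here φ = 0.6405 rad.
So I = 4πRB/(μ₀φ) = 4π × 0.0902 × 3.15×10⁻⁶ / (4π×10⁻⁷ × 0.6405) = 4.44 A.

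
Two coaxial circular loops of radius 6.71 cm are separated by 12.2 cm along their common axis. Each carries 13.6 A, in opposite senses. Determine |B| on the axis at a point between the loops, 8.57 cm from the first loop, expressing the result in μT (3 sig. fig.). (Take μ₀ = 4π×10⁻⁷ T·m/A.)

Each loop contributes B = μ₀IR²/[2(R²+z²)^(3/2)] on the axis, with z measured from that loop.
Loop 1 (z = 0.0857 m): B₁ = 2.98×10⁻⁵ T. Loop 2 (z = 0.0363 m): B₂ = 8.66×10⁻⁵ T.
The fields oppose: B = |B₁ − B₂| = 5.68×10⁻⁵ T.

B ≈ 56.8 μT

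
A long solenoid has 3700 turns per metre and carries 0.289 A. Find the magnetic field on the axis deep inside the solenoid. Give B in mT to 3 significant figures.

B ≈ 1.34 mT

Inside a long solenoid, B = μ₀nI with n = 3700 turns/m.
B = 4π×10⁻⁷ × 3700 × 0.289 = 1.34×10⁻³ T.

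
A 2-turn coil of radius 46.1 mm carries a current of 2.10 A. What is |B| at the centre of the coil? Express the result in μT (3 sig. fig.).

B ≈ 57.2 μT

For an N-turn flat coil, B = Nμ₀I/(2R) with R = 0.0461 m.
B = 2 × 2.86×10⁻⁵ T = 5.72×10⁻⁵ T.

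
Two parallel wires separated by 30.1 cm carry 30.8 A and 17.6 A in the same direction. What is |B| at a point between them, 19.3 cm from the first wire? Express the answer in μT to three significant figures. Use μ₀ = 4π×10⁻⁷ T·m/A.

B ≈ 0.675 μT

Each long wire gives B = μ₀I/(2πd). Distances are d₁ = 0.193 m and d₂ = 0.108 m.
B₁ = 3.19×10⁻⁵ T, B₂ = 3.26×10⁻⁵ T.
Between parallel currents the two contributions point in opposite directions, so they subtract. B = |B₁ − B₂| = |3.19×10⁻⁵ − 3.26×10⁻⁵| = 6.75×10⁻⁷ T.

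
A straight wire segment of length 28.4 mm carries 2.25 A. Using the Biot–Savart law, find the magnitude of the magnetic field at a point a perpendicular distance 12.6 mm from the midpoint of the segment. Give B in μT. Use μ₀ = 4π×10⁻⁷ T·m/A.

For a finite straight segment, B = (μ₀I/4πd)(sinθ₁ + sinθ₂), where θ₁, θ₂ are the angles from the perpendicular to each end.
The perpendicular from the point meets the wire at its midpoint, so each end is L/2 = 0.0142 m away along the wire.
sinθ₁ = 0.0142/√(0.0142²+0.0126²) = 0.7480; sinθ₂ = 0.0142/√(0.0142²+0.0126²) = 0.7480.
B = (4π×10⁻⁷ × 2.25) / (4π × 0.0126) × (0.7480 + 0.7480) = 2.67×10⁻⁵ T.

B ≈ 26.7 μT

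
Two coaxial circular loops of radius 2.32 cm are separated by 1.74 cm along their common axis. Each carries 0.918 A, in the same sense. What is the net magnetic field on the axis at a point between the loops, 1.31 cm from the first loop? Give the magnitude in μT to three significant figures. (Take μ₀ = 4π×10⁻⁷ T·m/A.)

B ≈ 40.0 μT

Each loop contributes B = μ₀IR²/[2(R²+z²)^(3/2)] on the axis, with z measured from that loop.
Loop 1 (z = 0.0131 m): B₁ = 1.64×10⁻⁵ T. Loop 2 (z = 0.0043 m): B₂ = 2.36×10⁻⁵ T.
The fields add: B = B₁ + B₂ = 4.00×10⁻⁵ T.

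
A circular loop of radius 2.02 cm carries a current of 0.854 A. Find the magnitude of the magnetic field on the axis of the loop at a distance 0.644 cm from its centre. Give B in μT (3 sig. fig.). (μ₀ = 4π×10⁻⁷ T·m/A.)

B ≈ 23.0 μT

On the axis of a circular loop, B = μ₀IR² / [2(R²+z²)^(3/2)].
R² + z² = (0.0202)² + (0.00644)² = 0.0004495 m², and (R²+z²)^(3/2) = 9.53×10⁻⁶ m³.
B = (4π×10⁻⁷ × 0.854 × 0.000408) / (2 × 9.53×10⁻⁶) = 2.30×10⁻⁵ T.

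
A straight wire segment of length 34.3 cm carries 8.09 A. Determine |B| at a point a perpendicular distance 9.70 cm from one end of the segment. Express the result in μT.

For a finite straight segment, B = (μ₀I/4πd)(sinθ₁ + sinθ₂), where θ₁, θ₂ are the angles from the perpendicular to each end.
The perpendicular foot is at one end, so the two end-offsets along the wire are 0 and L = 0.343 m.
sinθ₁ = 0/√(0²+0.097²) = 0.0000; sinθ₂ = 0.343/√(0.343²+0.097²) = 0.9623.
B = (4π×10⁻⁷ × 8.09) / (4π × 0.097) × (0.0000 + 0.9623) = 8.03×10⁻⁶ T.

B ≈ 8.03 μT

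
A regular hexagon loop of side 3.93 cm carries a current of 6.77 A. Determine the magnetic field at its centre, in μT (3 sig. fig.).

B ≈ 119 μT

Each side is a finite straight segment at perpendicular distance d = a/(2 tan(π/6)) = 0.03403 m from the centre, with end-angles ±π/6.
One side contributes B₁ = (μ₀I/4πd)·2 sin(π/6) = 1.99×10⁻⁵ T.
All 6 sides add in the same direction: B = 6 × 1.99×10⁻⁵ = 1.19×10⁻⁴ T.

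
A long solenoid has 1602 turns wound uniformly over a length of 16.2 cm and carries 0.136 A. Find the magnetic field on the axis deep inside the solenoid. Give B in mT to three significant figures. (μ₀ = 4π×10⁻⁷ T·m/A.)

B ≈ 1.69 mT

Inside a long solenoid, B = μ₀nI with n = 9889 turns/m.
B = 4π×10⁻⁷ × 9889 × 0.136 = 1.69×10⁻³ T.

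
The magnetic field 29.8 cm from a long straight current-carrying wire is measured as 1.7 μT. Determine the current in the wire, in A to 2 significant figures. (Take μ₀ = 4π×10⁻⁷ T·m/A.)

I ≈ 2.5 A

For a long straight wire B = μ₀I/(2πd), so I = 2πdB/μ₀.
I = 2π × 0.298 × 1.70×10⁻⁶ / (4π×10⁻⁷) = 2.53 A.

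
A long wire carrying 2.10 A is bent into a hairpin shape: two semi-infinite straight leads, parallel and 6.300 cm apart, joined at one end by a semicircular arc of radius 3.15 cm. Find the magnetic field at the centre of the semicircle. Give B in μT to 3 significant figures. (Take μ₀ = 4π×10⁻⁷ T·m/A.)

The semicircular arc contributes B_arc = μ₀I·π/(4πR) = μ₀I/(4R) = 2.09×10⁻⁵ T.
Each semi-infinite lead is at perpendicular distance R = 0.0315 m from the centre, with the perpendicular foot at its near end, so it contributes μ₀I/(4πR); both point the same way, together 1.33×10⁻⁵ T.
Arc and leads all point the same direction: B = 2.09×10⁻⁵ + 1.33×10⁻⁵ = 3.43×10⁻⁵ T.

B ≈ 34.3 μT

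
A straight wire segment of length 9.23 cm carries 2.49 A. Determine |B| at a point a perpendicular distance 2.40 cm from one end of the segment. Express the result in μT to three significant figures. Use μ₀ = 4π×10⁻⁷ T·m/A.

B ≈ 10.0 μT

For a finite straight segment, B = (μ₀I/4πd)(sinθ₁ + sinθ₂), where θ₁, θ₂ are the angles from the perpendicular to each end.
The perpendicular foot is at one end, so the two end-offsets along the wire are 0 and L = 0.0923 m.
sinθ₁ = 0/√(0²+0.024²) = 0.0000; sinθ₂ = 0.0923/√(0.0923²+0.024²) = 0.9678.
B = (4π×10⁻⁷ × 2.49) / (4π × 0.024) × (0.0000 + 0.9678) = 1.00×10⁻⁵ T.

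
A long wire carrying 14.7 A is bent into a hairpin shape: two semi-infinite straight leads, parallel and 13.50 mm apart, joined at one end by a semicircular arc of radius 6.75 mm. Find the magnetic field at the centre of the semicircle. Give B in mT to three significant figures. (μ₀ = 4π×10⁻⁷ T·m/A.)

B ≈ 1.12 mT

The semicircular arc contributes B_arc = μ₀I·π/(4πR) = μ₀I/(4R) = 6.84×10⁻⁴ T.
Each semi-infinite lead is at perpendicular distance R = 0.00675 m from the centre, with the perpendicular foot at its near end, so it contributes μ₀I/(4πR); both point the same way, together 4.36×10⁻⁴ T.
Arc and leads all point the same direction: B = 6.84×10⁻⁴ + 4.36×10⁻⁴ = 1.12×10⁻³ T.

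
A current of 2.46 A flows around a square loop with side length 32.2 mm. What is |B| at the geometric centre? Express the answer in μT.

B ≈ 86.4 μT

Each side is a finite straight segment at perpendicular distance d = a/(2 tan(π/4)) = 0.0161 m from the centre, with end-angles ±π/4.
One side contributes B₁ = (μ₀I/4πd)·2 sin(π/4) = 2.16×10⁻⁵ T.
All 4 sides add in the same direction: B = 4 × 2.16×10⁻⁵ = 8.64×10⁻⁵ T.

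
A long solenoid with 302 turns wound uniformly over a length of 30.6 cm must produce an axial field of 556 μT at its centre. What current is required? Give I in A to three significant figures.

I ≈ 0.448 A

Inside a long solenoid B = μ₀nI with n = 986.9 m⁻¹, so I = B/(μ₀n).
I = 5.56×10⁻⁴ / (4π×10⁻⁷ × 986.9) = 0.448 A.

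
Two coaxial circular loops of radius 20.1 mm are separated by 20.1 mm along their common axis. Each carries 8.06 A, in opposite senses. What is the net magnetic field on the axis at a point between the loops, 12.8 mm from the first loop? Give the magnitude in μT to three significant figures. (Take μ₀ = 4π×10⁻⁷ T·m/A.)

B ≈ 58.0 μT

Each loop contributes B = μ₀IR²/[2(R²+z²)^(3/2)] on the axis, with z measured from that loop.
Loop 1 (z = 0.0128 m): B₁ = 1.51×10⁻⁴ T. Loop 2 (z = 0.0073 m): B₂ = 2.09×10⁻⁴ T.
The fields oppose: B = |B₁ − B₂| = 5.80×10⁻⁵ T.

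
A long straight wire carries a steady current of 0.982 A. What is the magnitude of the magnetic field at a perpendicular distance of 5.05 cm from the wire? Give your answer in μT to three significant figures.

B ≈ 3.89 μT

For an infinitely long straight wire, B = μ₀I/(2πd).
B = (4π×10⁻⁷ × 0.982) / (2π × 0.0505) = 3.89×10⁻⁶ T.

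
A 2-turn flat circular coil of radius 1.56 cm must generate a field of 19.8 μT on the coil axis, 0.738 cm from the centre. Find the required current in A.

I ≈ 0.333 A

For an N-turn coil, B = Nμ₀IR²/[2(R²+z²)^(3/2)] with R = 0.0156 m, z = 0.00738 m, so I = 2B(R²+z²)^(3/2)/(Nμ₀R²) = 2 × 1.98×10⁻⁵ × 5.14×10⁻⁶ / (2 × 4π×10⁻⁷ × 0.0002434) = 0.333 A.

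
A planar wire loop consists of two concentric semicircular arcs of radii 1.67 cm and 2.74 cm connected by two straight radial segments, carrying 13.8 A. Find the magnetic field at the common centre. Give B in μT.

B ≈ 101 μT

The radial connectors point toward the centre, so dl × r̂ = 0 and they contribute nothing.
Each semicircle gives μ₀I/(4R): inner arc 2.60×10⁻⁴ T, outer arc 1.58×10⁻⁴ T.
The two arcs carry current in opposite angular senses, so their fields oppose: B = |2.60×10⁻⁴ − 1.58×10⁻⁴| = 1.01×10⁻⁴ T.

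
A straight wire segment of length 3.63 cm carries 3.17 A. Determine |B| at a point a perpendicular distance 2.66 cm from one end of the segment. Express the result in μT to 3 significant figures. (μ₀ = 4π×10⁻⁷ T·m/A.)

B ≈ 9.61 μT

For a finite straight segment, B = (μ₀I/4πd)(sinθ₁ + sinθ₂), where θ₁, θ₂ are the angles from the perpendicular to each end.
The perpendicular foot is at one end, so the two end-offsets along the wire are 0 and L = 0.0363 m.
sinθ₁ = 0/√(0²+0.0266²) = 0.0000; sinθ₂ = 0.0363/√(0.0363²+0.0266²) = 0.8066.
B = (4π×10⁻⁷ × 3.17) / (4π × 0.0266) × (0.0000 + 0.8066) = 9.61×10⁻⁶ T.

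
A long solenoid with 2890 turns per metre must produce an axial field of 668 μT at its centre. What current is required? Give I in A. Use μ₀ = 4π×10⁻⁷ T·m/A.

I ≈ 0.184 A

Inside a long solenoid B = μ₀nI with n = 2890 m⁻¹, so I = B/(μ₀n).
I = 6.68×10⁻⁴ / (4π×10⁻⁷ × 2890) = 0.184 A.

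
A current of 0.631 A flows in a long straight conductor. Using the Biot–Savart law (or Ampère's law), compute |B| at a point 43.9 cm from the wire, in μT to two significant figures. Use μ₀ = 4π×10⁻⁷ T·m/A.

For an infinitely long straight wire, B = μ₀I/(2πd).
B = (4π×10⁻⁷ × 0.631) / (2π × 0.439) = 2.87×10⁻⁷ T.

B ≈ 0.29 μT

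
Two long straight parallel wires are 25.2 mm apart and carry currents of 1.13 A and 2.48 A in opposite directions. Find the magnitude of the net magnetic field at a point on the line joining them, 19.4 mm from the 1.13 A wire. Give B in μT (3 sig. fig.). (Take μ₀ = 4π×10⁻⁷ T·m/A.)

Each long wire gives B = μ₀I/(2πd). Distances are d₁ = 0.0194 m and d₂ = 0.0058 m.
B₁ = 1.16×10⁻⁵ T, B₂ = 8.55×10⁻⁵ T.
Between antiparallel currents both contributions point the same way, so they add. B = B₁ + B₂ = 1.16×10⁻⁵ + 8.55×10⁻⁵ = 9.72×10⁻⁵ T.

B ≈ 97.2 μT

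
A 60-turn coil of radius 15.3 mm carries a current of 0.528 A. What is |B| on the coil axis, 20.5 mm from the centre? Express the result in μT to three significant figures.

For an N-turn flat coil, B = Nμ₀IR²/[2(R²+z²)^(3/2)] with R = 0.0153 m, z = 0.0205 m.
B = 60 × 4.64×10⁻⁶ T = 2.78×10⁻⁴ T.

B ≈ 278 μT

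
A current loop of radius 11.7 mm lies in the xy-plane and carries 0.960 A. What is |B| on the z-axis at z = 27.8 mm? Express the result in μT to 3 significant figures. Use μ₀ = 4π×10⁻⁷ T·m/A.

On the axis of a circular loop, B = μ₀IR² / [2(R²+z²)^(3/2)].
R² + z² = (0.0117)² + (0.0278)² = 0.0009097 m², and (R²+z²)^(3/2) = 2.74×10⁻⁵ m³.
B = (4π×10⁻⁷ × 0.960 × 0.0001369) / (2 × 2.74×10⁻⁵) = 3.01×10⁻⁶ T.

B ≈ 3.01 μT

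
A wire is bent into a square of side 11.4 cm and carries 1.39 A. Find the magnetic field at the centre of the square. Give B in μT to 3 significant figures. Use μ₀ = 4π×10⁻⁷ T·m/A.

Each side is a finite straight segment at perpendicular distance d = a/(2 tan(π/4)) = 0.057 m from the centre, with end-angles ±π/4.
One side contributes B₁ = (μ₀I/4πd)·2 sin(π/4) = 3.45×10⁻⁶ T.
All 4 sides add in the same direction: B = 4 × 3.45×10⁻⁶ = 1.38×10⁻⁵ T.

B ≈ 13.8 μT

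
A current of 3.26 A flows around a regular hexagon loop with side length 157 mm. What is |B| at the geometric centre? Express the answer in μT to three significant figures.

Each side is a finite straight segment at perpendicular distance d = a/(2 tan(π/6)) = 0.136 m from the centre, with end-angles ±π/6.
One side contributes B₁ = (μ₀I/4πd)·2 sin(π/6) = 2.40×10⁻⁶ T.
All 6 sides add in the same direction: B = 6 × 2.40×10⁻⁶ = 1.44×10⁻⁵ T.

B ≈ 14.4 μT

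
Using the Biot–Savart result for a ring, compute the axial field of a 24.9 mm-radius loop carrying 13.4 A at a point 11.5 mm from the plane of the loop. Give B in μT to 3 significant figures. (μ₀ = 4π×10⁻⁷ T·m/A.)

B ≈ 253 μT

On the axis of a circular loop, B = μ₀IR² / [2(R²+z²)^(3/2)].
R² + z² = (0.0249)² + (0.0115)² = 0.0007523 m², and (R²+z²)^(3/2) = 2.06×10⁻⁵ m³.
B = (4π×10⁻⁷ × 13.4 × 0.00062) / (2 × 2.06×10⁻⁵) = 2.53×10⁻⁴ T.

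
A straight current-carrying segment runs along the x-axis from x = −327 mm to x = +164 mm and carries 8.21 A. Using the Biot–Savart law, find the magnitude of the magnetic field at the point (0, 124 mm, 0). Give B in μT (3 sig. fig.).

For a finite straight segment, B = (μ₀I/4πd)(sinθ₁ + sinθ₂), where θ₁, θ₂ are the angles from the perpendicular to each end.
The perpendicular distance is d = 0.124 m; the end-offsets along the wire are a = 0.327 m and b = 0.164 m.
sinθ₁ = 0.327/√(0.327²+0.124²) = 0.9350; sinθ₂ = 0.164/√(0.164²+0.124²) = 0.7977.
B = (4π×10⁻⁷ × 8.21) / (4π × 0.124) × (0.9350 + 0.7977) = 1.15×10⁻⁵ T.

B ≈ 11.5 μT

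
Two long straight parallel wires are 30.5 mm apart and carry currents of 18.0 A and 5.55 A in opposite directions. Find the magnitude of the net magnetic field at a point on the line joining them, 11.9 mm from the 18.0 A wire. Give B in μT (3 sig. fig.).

B ≈ 362 μT

Each long wire gives B = μ₀I/(2πd). Distances are d₁ = 0.0119 m and d₂ = 0.0186 m.
B₁ = 3.03×10⁻⁴ T, B₂ = 5.97×10⁻⁵ T.
Between antiparallel currents both contributions point the same way, so they add. B = B₁ + B₂ = 3.03×10⁻⁴ + 5.97×10⁻⁵ = 3.62×10⁻⁴ T.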